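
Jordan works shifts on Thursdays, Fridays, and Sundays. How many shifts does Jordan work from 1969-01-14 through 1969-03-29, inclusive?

32

1969-01-14 is a Tuesday.
That's 75 days from start to end, counting both.
75 = 7 × 10 + 5, so there are 10 full weeks plus 5 extra days.
Each full week contributes 3 days from the set (Thu, Fri, Sun): 10 × 3 = 30.
The 5 extra days are Tuesday, Wednesday, Thursday, Friday, Saturday — 2 of them qualify.
Total: 30 + 2 = 32.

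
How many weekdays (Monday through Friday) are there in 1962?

261

1 January 1962 is a Monday.
The range spans 365 days (inclusive of both endpoints).
365 = 7 × 52 + 1, so there are 52 full weeks plus 1 extra day.
Each full week contributes 5 weekdays (Mon–Fri): 52 × 5 = 260.
The 1 extra day is Mon — 1 of them qualifies.
Total: 260 + 1 = 261.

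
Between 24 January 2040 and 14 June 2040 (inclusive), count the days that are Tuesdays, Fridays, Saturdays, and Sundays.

81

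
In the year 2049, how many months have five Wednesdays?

A month has five Wednesdays exactly when Wednesday falls within its first (length − 28) days.
Jan: 31 days, starts Fri → 5 of Fri, Sat, Sun
Feb: 28 days, starts Mon → 5 of (none)
Mar: 31 days, starts Mon → 5 of Mon, Tue, Wed ✓
Apr: 30 days, starts Thu → 5 of Thu, Fri
May: 31 days, starts Sat → 5 of Sat, Sun, Mon
Jun: 30 days, starts Tue → 5 of Tue, Wed ✓
Jul: 31 days, starts Thu → 5 of Thu, Fri, Sat
Aug: 31 days, starts Sun → 5 of Sun, Mon, Tue
Sep: 30 days, starts Wed → 5 of Wed, Thu ✓
Oct: 31 days, starts Fri → 5 of Fri, Sat, Sun
Nov: 30 days, starts Mon → 5 of Mon, Tue
Dec: 31 days, starts Wed → 5 of Wed, Thu, Fri ✓
Months with five Wednesdays: Mar, Jun, Sep, Dec.

4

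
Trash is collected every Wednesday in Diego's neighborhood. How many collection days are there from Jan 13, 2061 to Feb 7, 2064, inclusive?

160

Jan 13, 2061 is a Thursday.
From Jan 13, 2061 to Feb 7, 2064 is 1121 days inclusive.
1121 = 7 × 160 + 1, so there are 160 full weeks plus 1 extra day.
Each full week contributes one Wednesday: 160 so far.
The 1 extra day is Thu — none qualify.
Total: 160 + 0 = 160.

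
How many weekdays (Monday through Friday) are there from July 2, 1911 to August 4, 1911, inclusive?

25 weekdays

July 2, 1911 is a Sunday.
From July 2, 1911 to August 4, 1911 is 34 days inclusive.
34 = 7 × 4 + 6, so there are 4 full weeks plus 6 extra days.
Each full week contributes 5 weekdays (Mon–Fri): 4 × 5 = 20.
The 6 extra days are Sun, Mon, Tue, Wed, Thu, Fri — 5 of them qualify.
Total: 20 + 5 = 25.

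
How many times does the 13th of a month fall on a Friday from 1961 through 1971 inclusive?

19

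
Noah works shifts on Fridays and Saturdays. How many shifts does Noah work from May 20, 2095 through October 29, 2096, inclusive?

May 20, 2095 is a Friday.
From May 20, 2095 to October 29, 2096 is 529 days inclusive.
529 = 7 × 75 + 4, so there are 75 full weeks plus 4 extra days.
Each full week contributes 2 days from the set (Fri, Sat): 75 × 2 = 150.
The 4 extra days are Fri, Sat, Sun, Mon — 2 of them qualify.
Total: 150 + 2 = 152.

152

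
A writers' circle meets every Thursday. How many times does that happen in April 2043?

5

2043-04-01 is a Wednesday.
The range spans 30 days (inclusive of both endpoints).
30 = 7 × 4 + 2, so there are 4 full weeks plus 2 extra days.
Each full week contributes one Thursday: 4 so far.
The 2 extra days are Wednesday, Thursday — 1 of them qualifies.
Total: 4 + 1 = 5.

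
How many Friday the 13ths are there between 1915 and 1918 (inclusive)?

Friday-the-13ths by year:
1915: Aug
1916: Oct
1917: Apr, Jul
1918: Sep, Dec

6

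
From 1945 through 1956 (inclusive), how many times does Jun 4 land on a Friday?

2

Day of week of June 4 in each year:
1945: Mon, 1946: Tue, 1947: Wed, 1948: Fri ✓, 1949: Sat, 1950: Sun, 1951: Mon, 1952: Wed, 1953: Thu, 1954: Fri ✓, 1955: Sat, 1956: Mon
Fridays: 1948, 1954.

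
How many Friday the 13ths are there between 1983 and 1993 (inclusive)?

Friday-the-13ths by year:
1983: May
1984: Jan, Apr, Jul
1985: Sep, Dec
1986: Jun
1987: Feb, Mar, Nov
1988: May
1989: Jan, Oct
1990: Apr, Jul
1991: Sep, Dec
1992: Mar, Nov
1993: Aug

20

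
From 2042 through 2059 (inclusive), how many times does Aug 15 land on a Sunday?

2

Day of week of August 15 in each year:
2042: Fri, 2043: Sat, 2044: Mon, 2045: Tue, 2046: Wed, 2047: Thu, 2048: Sat, 2049: Sun ✓, 2050: Mon, 2051: Tue, 2052: Thu, 2053: Fri, 2054: Sat, 2055: Sun ✓, 2056: Tue, 2057: Wed, 2058: Thu, 2059: Fri
Sundays: 2049, 2055.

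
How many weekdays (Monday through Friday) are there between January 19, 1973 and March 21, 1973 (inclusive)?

44

January 19, 1973 is a Friday.
The range spans 62 days (inclusive of both endpoints).
62 = 7 × 8 + 6, so there are 8 full weeks plus 6 extra days.
Each full week contributes 5 weekdays (Mon–Fri): 8 × 5 = 40.
The 6 extra days are Fri, Sat, Sun, Mon, Tue, Wed — 4 of them qualify.
Total: 40 + 4 = 44.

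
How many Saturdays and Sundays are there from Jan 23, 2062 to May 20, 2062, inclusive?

33

Jan 23, 2062 is a Monday.
The range spans 118 days (inclusive of both endpoints).
118 = 7 × 16 + 6, so there are 16 full weeks plus 6 extra days.
Each full week contributes 2 weekend days (Sat, Sun): 16 × 2 = 32.
The 6 extra days are Mon, Tue, Wed, Thu, Fri, Sat — 1 of them qualifies.
Total: 32 + 1 = 33.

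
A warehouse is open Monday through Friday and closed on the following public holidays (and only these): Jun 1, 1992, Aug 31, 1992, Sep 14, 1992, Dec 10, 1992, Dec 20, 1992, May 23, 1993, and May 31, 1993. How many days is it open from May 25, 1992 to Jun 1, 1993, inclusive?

262

May 25, 1992 is a Monday.
From May 25, 1992 to Jun 1, 1993 is 373 days inclusive.
373 = 7 × 53 + 2, so there are 53 full weeks plus 2 extra days.
Each full week contributes 5 weekdays (Mon–Fri): 53 × 5 = 265.
The 2 extra days are Mon, Tue — 2 of them qualify.
Total: 265 + 2 = 267.
Holidays: Jun 1, 1992 (Mon); Aug 31, 1992 (Mon); Sep 14, 1992 (Mon); Dec 10, 1992 (Thu); Dec 20, 1992 (Sun); May 23, 1993 (Sun); May 31, 1993 (Mon).
5 of the 7 holidays fall on weekdays; the rest are weekends and were already excluded.
Business days: 267 − 5 = 262.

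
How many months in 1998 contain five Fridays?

A month has five Fridays exactly when Friday falls within its first (length − 28) days.
Jan: 31 days, starts Thu → 5 of Thu, Fri, Sat ✓
Feb: 28 days, starts Sun → 5 of (none)
Mar: 31 days, starts Sun → 5 of Sun, Mon, Tue
Apr: 30 days, starts Wed → 5 of Wed, Thu
May: 31 days, starts Fri → 5 of Fri, Sat, Sun ✓
Jun: 30 days, starts Mon → 5 of Mon, Tue
Jul: 31 days, starts Wed → 5 of Wed, Thu, Fri ✓
Aug: 31 days, starts Sat → 5 of Sat, Sun, Mon
Sep: 30 days, starts Tue → 5 of Tue, Wed
Oct: 31 days, starts Thu → 5 of Thu, Fri, Sat ✓
Nov: 30 days, starts Sun → 5 of Sun, Mon
Dec: 31 days, starts Tue → 5 of Tue, Wed, Thu
Months with five Fridays: Jan, May, Jul, Oct.

4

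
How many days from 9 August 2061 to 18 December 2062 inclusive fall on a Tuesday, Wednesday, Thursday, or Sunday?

9 August 2061 is a Tuesday.
The range spans 497 days (inclusive of both endpoints).
497 = 7 × 71, so the span is exactly 71 full weeks.
Each full week contributes 4 days from the set (Tue, Wed, Thu, Sun): 71 × 4 = 284.

284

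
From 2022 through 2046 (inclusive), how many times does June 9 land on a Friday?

4

Day of week of June 9 in each year:
2022: Thu, 2023: Fri ✓, 2024: Sun, 2025: Mon, 2026: Tue, 2027: Wed, 2028: Fri ✓, 2029: Sat, 2030: Sun, 2031: Mon, 2032: Wed, 2033: Thu, 2034: Fri ✓, 2035: Sat, 2036: Mon, 2037: Tue, 2038: Wed, 2039: Thu, 2040: Sat, 2041: Sun, 2042: Mon, 2043: Tue, 2044: Thu, 2045: Fri ✓, 2046: Sat
Fridays: 2023, 2028, 2034, 2045.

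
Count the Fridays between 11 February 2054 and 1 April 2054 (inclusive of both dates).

11 February 2054 is a Wednesday.
The range spans 50 days (inclusive of both endpoints).
50 = 7 × 7 + 1, so there are 7 full weeks plus 1 extra day.
Each full week contributes one Friday: 7 so far.
The 1 extra day is Wednesday — none qualify.
Total: 7 + 0 = 7.

7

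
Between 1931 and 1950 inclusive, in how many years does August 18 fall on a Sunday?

3

Day of week of August 18 in each year:
1931: Tue, 1932: Thu, 1933: Fri, 1934: Sat, 1935: Sun ✓, 1936: Tue, 1937: Wed, 1938: Thu, 1939: Fri, 1940: Sun ✓, 1941: Mon, 1942: Tue, 1943: Wed, 1944: Fri, 1945: Sat, 1946: Sun ✓, 1947: Mon, 1948: Wed, 1949: Thu, 1950: Fri
Sundays: 1935, 1940, 1946.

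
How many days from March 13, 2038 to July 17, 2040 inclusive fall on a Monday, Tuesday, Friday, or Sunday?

491

March 13, 2038 is a Saturday.
From March 13, 2038 to July 17, 2040 is 858 days inclusive.
858 = 7 × 122 + 4, so there are 122 full weeks plus 4 extra days.
Each full week contributes 4 days from the set (Mon, Tue, Fri, Sun): 122 × 4 = 488.
The 4 extra days are Sat, Sun, Mon, Tue — 3 of them qualify.
Total: 488 + 3 = 491.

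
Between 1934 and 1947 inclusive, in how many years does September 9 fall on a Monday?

Day of week of September 9 in each year:
1934: Sun, 1935: Mon ✓, 1936: Wed, 1937: Thu, 1938: Fri, 1939: Sat, 1940: Mon ✓, 1941: Tue, 1942: Wed, 1943: Thu, 1944: Sat, 1945: Sun, 1946: Mon ✓, 1947: Tue
Mondays: 1935, 1940, 1946.

3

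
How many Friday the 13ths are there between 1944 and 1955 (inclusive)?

19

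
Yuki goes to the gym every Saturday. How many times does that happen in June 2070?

2070-06-01 is a Sunday.
From 2070-06-01 to 2070-06-30 is 30 days inclusive.
30 = 7 × 4 + 2, so there are 4 full weeks plus 2 extra days.
Each full week contributes one Saturday: 4 so far.
The 2 extra days are Sun, Mon — none qualify.
Total: 4 + 0 = 4.

4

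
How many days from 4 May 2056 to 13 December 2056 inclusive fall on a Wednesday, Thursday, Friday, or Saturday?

4 May 2056 is a Thursday.
The range spans 224 days (inclusive of both endpoints).
224 = 7 × 32, so the span is exactly 32 full weeks.
Each full week contributes 4 days from the set (Wed, Thu, Fri, Sat): 32 × 4 = 128.
Total: 128.

128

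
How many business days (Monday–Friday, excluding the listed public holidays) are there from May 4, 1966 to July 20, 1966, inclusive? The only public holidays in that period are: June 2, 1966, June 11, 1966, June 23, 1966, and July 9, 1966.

May 4, 1966 is a Wednesday.
From May 4, 1966 to July 20, 1966 is 78 days inclusive.
78 = 7 × 11 + 1, so there are 11 full weeks plus 1 extra day.
Each full week contributes 5 weekdays (Mon–Fri): 11 × 5 = 55.
The 1 extra day is Wednesday — 1 of them qualifies.
Total: 55 + 1 = 56.
Holidays: June 2, 1966 (Thu); June 11, 1966 (Sat); June 23, 1966 (Thu); July 9, 1966 (Sat).
2 of the 4 holidays fall on weekdays; the rest are weekends and were already excluded.
Business days: 56 − 2 = 54.

54 business days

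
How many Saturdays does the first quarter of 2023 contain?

January 1, 2023 is a Sunday.
From January 1, 2023 to March 31, 2023 is 90 days inclusive.
90 = 7 × 12 + 6, so there are 12 full weeks plus 6 extra days.
Each full week contributes one Saturday: 12 so far.
The 6 extra days are Sun, Mon, Tue, Wed, Thu, Fri — none qualify.
Total: 12 + 0 = 12.

12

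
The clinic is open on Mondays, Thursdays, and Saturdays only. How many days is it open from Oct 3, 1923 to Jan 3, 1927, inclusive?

Oct 3, 1923 is a Wednesday.
From Oct 3, 1923 to Jan 3, 1927 is 1189 days inclusive.
1189 = 7 × 169 + 6, so there are 169 full weeks plus 6 extra days.
Each full week contributes 3 days from the set (Mon, Thu, Sat): 169 × 3 = 507.
The 6 extra days are Wed, Thu, Fri, Sat, Sun, Mon — 3 of them qualify.
Total: 507 + 3 = 510.

510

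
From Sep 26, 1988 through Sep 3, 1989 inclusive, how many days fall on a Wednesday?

49

Sep 26, 1988 is a Monday.
From Sep 26, 1988 to Sep 3, 1989 is 343 days inclusive.
343 = 7 × 49, so the span is exactly 49 full weeks.
Each full week contributes one Wednesday: 49 so far.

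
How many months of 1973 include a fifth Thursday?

4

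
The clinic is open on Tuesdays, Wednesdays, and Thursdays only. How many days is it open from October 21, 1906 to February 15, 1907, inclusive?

51

October 21, 1906 is a Sunday.
From October 21, 1906 to February 15, 1907 is 118 days inclusive.
118 = 7 × 16 + 6, so there are 16 full weeks plus 6 extra days.
Each full week contributes 3 days from the set (Tue, Wed, Thu): 16 × 3 = 48.
The 6 extra days are Sunday, Monday, Tuesday, Wednesday, Thursday, Friday — 3 of them qualify.
Total: 48 + 3 = 51.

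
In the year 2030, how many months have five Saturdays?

A month has five Saturdays exactly when Saturday falls within its first (length − 28) days.
Jan: 31 days, starts Tue → 5 of Tue, Wed, Thu
Feb: 28 days, starts Fri → 5 of (none)
Mar: 31 days, starts Fri → 5 of Fri, Sat, Sun ✓
Apr: 30 days, starts Mon → 5 of Mon, Tue
May: 31 days, starts Wed → 5 of Wed, Thu, Fri
Jun: 30 days, starts Sat → 5 of Sat, Sun ✓
Jul: 31 days, starts Mon → 5 of Mon, Tue, Wed
Aug: 31 days, starts Thu → 5 of Thu, Fri, Sat ✓
Sep: 30 days, starts Sun → 5 of Sun, Mon
Oct: 31 days, starts Tue → 5 of Tue, Wed, Thu
Nov: 30 days, starts Fri → 5 of Fri, Sat ✓
Dec: 31 days, starts Sun → 5 of Sun, Mon, Tue
Months with five Saturdays: Mar, Jun, Aug, Nov.

4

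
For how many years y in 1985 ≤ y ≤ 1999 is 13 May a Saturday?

2

Day of week of May 13 in each year:
1985: Mon, 1986: Tue, 1987: Wed, 1988: Fri, 1989: Sat ✓, 1990: Sun, 1991: Mon, 1992: Wed, 1993: Thu, 1994: Fri, 1995: Sat ✓, 1996: Mon, 1997: Tue, 1998: Wed, 1999: Thu
Saturdays: 1989, 1995.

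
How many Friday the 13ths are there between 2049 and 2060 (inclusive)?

Friday-the-13ths by year:
2049: Aug
2050: May
2051: Jan, Oct
2052: Sep, Dec
2053: Jun
2054: Feb, Mar, Nov
2055: Aug
2056: Oct
2057: Apr, Jul
2058: Sep, Dec
2059: Jun
2060: Feb, Aug

19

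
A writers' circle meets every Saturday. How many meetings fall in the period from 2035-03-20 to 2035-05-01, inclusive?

6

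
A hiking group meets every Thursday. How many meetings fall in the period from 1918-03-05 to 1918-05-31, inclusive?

1918-03-05 is a Tuesday.
The range spans 88 days (inclusive of both endpoints).
88 = 7 × 12 + 4, so there are 12 full weeks plus 4 extra days.
Each full week contributes one Thursday: 12 so far.
The 4 extra days are Tue, Wed, Thu, Fri — 1 of them qualifies.
Total: 12 + 1 = 13.

13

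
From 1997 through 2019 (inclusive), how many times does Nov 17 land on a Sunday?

Day of week of November 17 in each year:
1997: Mon, 1998: Tue, 1999: Wed, 2000: Fri, 2001: Sat, 2002: Sun ✓, 2003: Mon, 2004: Wed, 2005: Thu, 2006: Fri, 2007: Sat, 2008: Mon, 2009: Tue, 2010: Wed, 2011: Thu, 2012: Sat, 2013: Sun ✓, 2014: Mon, 2015: Tue, 2016: Thu, 2017: Fri, 2018: Sat, 2019: Sun ✓
Sundays: 2002, 2013, 2019.

3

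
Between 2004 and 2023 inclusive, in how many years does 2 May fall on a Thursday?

Day of week of May 2 in each year:
2004: Sun, 2005: Mon, 2006: Tue, 2007: Wed, 2008: Fri, 2009: Sat, 2010: Sun, 2011: Mon, 2012: Wed, 2013: Thu ✓, 2014: Fri, 2015: Sat, 2016: Mon, 2017: Tue, 2018: Wed, 2019: Thu ✓, 2020: Sat, 2021: Sun, 2022: Mon, 2023: Tue
Thursdays: 2013, 2019.

2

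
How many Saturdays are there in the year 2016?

Jan 1, 2016 is a Friday.
From Jan 1, 2016 to Dec 31, 2016 is 366 days inclusive.
366 = 7 × 52 + 2, so there are 52 full weeks plus 2 extra days.
Each full week contributes one Saturday: 52 so far.
The 2 extra days are Fri, Sat — 1 of them qualifies.
Total: 52 + 1 = 53.

53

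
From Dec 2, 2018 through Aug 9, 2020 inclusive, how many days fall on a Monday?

88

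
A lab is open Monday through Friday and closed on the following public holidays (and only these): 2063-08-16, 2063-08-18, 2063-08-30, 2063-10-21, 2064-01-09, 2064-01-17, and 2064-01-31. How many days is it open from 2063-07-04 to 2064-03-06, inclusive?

2063-07-04 is a Wednesday.
From 2063-07-04 to 2064-03-06 is 247 days inclusive.
247 = 7 × 35 + 2, so there are 35 full weeks plus 2 extra days.
Each full week contributes 5 weekdays (Mon–Fri): 35 × 5 = 175.
The 2 extra days are Wednesday, Thursday — 2 of them qualify.
Total: 175 + 2 = 177.
Holidays: 2063-08-16 (Thu); 2063-08-18 (Sat); 2063-08-30 (Thu); 2063-10-21 (Sun); 2064-01-09 (Wed); 2064-01-17 (Thu); 2064-01-31 (Thu).
5 of the 7 holidays fall on weekdays; the rest are weekends and were already excluded.
Business days: 177 − 5 = 172.

172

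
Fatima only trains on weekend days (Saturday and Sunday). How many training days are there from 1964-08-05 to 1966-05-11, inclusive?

1964-08-05 is a Wednesday.
From 1964-08-05 to 1966-05-11 is 645 days inclusive.
645 = 7 × 92 + 1, so there are 92 full weeks plus 1 extra day.
Each full week contributes 2 weekend days (Sat, Sun): 92 × 2 = 184.
The 1 extra day is Wednesday — none qualify.
Total: 184 + 0 = 184.

184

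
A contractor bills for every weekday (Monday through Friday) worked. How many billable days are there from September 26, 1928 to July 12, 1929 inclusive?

208 weekdays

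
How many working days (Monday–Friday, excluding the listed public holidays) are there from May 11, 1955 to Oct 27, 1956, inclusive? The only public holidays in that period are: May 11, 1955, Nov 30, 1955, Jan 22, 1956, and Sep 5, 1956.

May 11, 1955 is a Wednesday.
From May 11, 1955 to Oct 27, 1956 is 536 days inclusive.
536 = 7 × 76 + 4, so there are 76 full weeks plus 4 extra days.
Each full week contributes 5 weekdays (Mon–Fri): 76 × 5 = 380.
The 4 extra days are Wed, Thu, Fri, Sat — 3 of them qualify.
Total: 380 + 3 = 383.
Holidays: May 11, 1955 (Wed); Nov 30, 1955 (Wed); Jan 22, 1956 (Sun); Sep 5, 1956 (Wed).
3 of the 4 holidays fall on weekdays; the rest are weekends and were already excluded.
Business days: 383 − 3 = 380.

380 working days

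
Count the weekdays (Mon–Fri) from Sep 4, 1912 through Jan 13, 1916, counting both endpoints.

Sep 4, 1912 is a Wednesday.
From Sep 4, 1912 to Jan 13, 1916 is 1227 days inclusive.
1227 = 7 × 175 + 2, so there are 175 full weeks plus 2 extra days.
Each full week contributes 5 weekdays (Mon–Fri): 175 × 5 = 875.
The 2 extra days are Wednesday, Thursday — 2 of them qualify.
Total: 875 + 2 = 877.

877 weekdays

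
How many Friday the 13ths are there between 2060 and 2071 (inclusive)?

22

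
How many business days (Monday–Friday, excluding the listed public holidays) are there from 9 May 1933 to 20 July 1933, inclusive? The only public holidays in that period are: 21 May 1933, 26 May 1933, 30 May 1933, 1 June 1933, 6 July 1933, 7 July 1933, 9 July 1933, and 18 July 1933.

47

9 May 1933 is a Tuesday.
From 9 May 1933 to 20 July 1933 is 73 days inclusive.
73 = 7 × 10 + 3, so there are 10 full weeks plus 3 extra days.
Each full week contributes 5 weekdays (Mon–Fri): 10 × 5 = 50.
The 3 extra days are Tue, Wed, Thu — 3 of them qualify.
Total: 50 + 3 = 53.
Holidays: 21 May 1933 (Sun); 26 May 1933 (Fri); 30 May 1933 (Tue); 1 June 1933 (Thu); 6 July 1933 (Thu); 7 July 1933 (Fri); 9 July 1933 (Sun); 18 July 1933 (Tue).
6 of the 8 holidays fall on weekdays; the rest are weekends and were already excluded.
Business days: 53 − 6 = 47.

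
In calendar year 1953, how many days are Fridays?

Jan 1, 1953 is a Thursday.
That's 365 days from start to end, counting both.
365 = 7 × 52 + 1, so there are 52 full weeks plus 1 extra day.
Each full week contributes one Friday: 52 so far.
The 1 extra day is Thursday — none qualify.
Total: 52 + 0 = 52.

52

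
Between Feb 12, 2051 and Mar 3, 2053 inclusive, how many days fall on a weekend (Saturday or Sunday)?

Feb 12, 2051 is a Sunday.
That's 751 days from start to end, counting both.
751 = 7 × 107 + 2, so there are 107 full weeks plus 2 extra days.
Each full week contributes 2 weekend days (Sat, Sun): 107 × 2 = 214.
The 2 extra days are Sunday, Monday — 1 of them qualifies.
Total: 214 + 1 = 215.

215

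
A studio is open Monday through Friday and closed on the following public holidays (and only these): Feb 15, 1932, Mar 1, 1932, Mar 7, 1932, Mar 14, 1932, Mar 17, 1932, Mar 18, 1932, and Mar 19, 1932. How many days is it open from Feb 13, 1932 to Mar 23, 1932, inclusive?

22 working days

Feb 13, 1932 is a Saturday.
The range spans 40 days (inclusive of both endpoints).
40 = 7 × 5 + 5, so there are 5 full weeks plus 5 extra days.
Each full week contributes 5 weekdays (Mon–Fri): 5 × 5 = 25.
The 5 extra days are Saturday, Sunday, Monday, Tuesday, Wednesday — 3 of them qualify.
Total: 25 + 3 = 28.
Holidays: Feb 15, 1932 (Mon); Mar 1, 1932 (Tue); Mar 7, 1932 (Mon); Mar 14, 1932 (Mon); Mar 17, 1932 (Thu); Mar 18, 1932 (Fri); Mar 19, 1932 (Sat).
6 of the 7 holidays fall on weekdays; the rest are weekends and were already excluded.
Business days: 28 − 6 = 22.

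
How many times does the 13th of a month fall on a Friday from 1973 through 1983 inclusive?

18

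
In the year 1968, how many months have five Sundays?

4

A month has five Sundays exactly when Sunday falls within its first (length − 28) days.
Jan: 31 days, starts Mon → 5 of Mon, Tue, Wed
Feb: 29 days, starts Thu → 5 of Thu
Mar: 31 days, starts Fri → 5 of Fri, Sat, Sun ✓
Apr: 30 days, starts Mon → 5 of Mon, Tue
May: 31 days, starts Wed → 5 of Wed, Thu, Fri
Jun: 30 days, starts Sat → 5 of Sat, Sun ✓
Jul: 31 days, starts Mon → 5 of Mon, Tue, Wed
Aug: 31 days, starts Thu → 5 of Thu, Fri, Sat
Sep: 30 days, starts Sun → 5 of Sun, Mon ✓
Oct: 31 days, starts Tue → 5 of Tue, Wed, Thu
Nov: 30 days, starts Fri → 5 of Fri, Sat
Dec: 31 days, starts Sun → 5 of Sun, Mon, Tue ✓
Months with five Sundays: Mar, Jun, Sep, Dec.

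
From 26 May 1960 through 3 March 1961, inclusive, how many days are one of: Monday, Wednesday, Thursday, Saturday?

161

26 May 1960 is a Thursday.
The range spans 282 days (inclusive of both endpoints).
282 = 7 × 40 + 2, so there are 40 full weeks plus 2 extra days.
Each full week contributes 4 days from the set (Mon, Wed, Thu, Sat): 40 × 4 = 160.
The 2 extra days are Thursday, Friday — 1 of them qualifies.
Total: 160 + 1 = 161.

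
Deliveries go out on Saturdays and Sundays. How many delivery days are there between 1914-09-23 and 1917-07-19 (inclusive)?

294

1914-09-23 is a Wednesday.
That's 1031 days from start to end, counting both.
1031 = 7 × 147 + 2, so there are 147 full weeks plus 2 extra days.
Each full week contributes 2 days from the set (Sat, Sun): 147 × 2 = 294.
The 2 extra days are Wed, Thu — none qualify.
Total: 294 + 0 = 294.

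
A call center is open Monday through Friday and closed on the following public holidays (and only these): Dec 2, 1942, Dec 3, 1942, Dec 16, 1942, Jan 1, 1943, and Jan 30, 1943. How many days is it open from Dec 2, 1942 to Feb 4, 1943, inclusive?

Dec 2, 1942 is a Wednesday.
From Dec 2, 1942 to Feb 4, 1943 is 65 days inclusive.
65 = 7 × 9 + 2, so there are 9 full weeks plus 2 extra days.
Each full week contributes 5 weekdays (Mon–Fri): 9 × 5 = 45.
The 2 extra days are Wed, Thu — 2 of them qualify.
Total: 45 + 2 = 47.
Holidays: Dec 2, 1942 (Wed); Dec 3, 1942 (Thu); Dec 16, 1942 (Wed); Jan 1, 1943 (Fri); Jan 30, 1943 (Sat).
4 of the 5 holidays fall on weekdays; the rest are weekends and were already excluded.
Business days: 47 − 4 = 43.

43 business days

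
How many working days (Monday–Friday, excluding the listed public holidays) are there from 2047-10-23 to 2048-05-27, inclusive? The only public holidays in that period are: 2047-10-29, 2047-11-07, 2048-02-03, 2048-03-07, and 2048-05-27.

152

2047-10-23 is a Wednesday.
The range spans 218 days (inclusive of both endpoints).
218 = 7 × 31 + 1, so there are 31 full weeks plus 1 extra day.
Each full week contributes 5 weekdays (Mon–Fri): 31 × 5 = 155.
The 1 extra day is Wed — 1 of them qualifies.
Total: 155 + 1 = 156.
Holidays: 2047-10-29 (Tue); 2047-11-07 (Thu); 2048-02-03 (Mon); 2048-03-07 (Sat); 2048-05-27 (Wed).
4 of the 5 holidays fall on weekdays; the rest are weekends and were already excluded.
Business days: 156 − 4 = 152.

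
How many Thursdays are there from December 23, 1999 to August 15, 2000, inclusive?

34 Thursdays

December 23, 1999 is a Thursday.
The range spans 237 days (inclusive of both endpoints).
237 = 7 × 33 + 6, so there are 33 full weeks plus 6 extra days.
Each full week contributes one Thursday: 33 so far.
The 6 extra days are Thu, Fri, Sat, Sun, Mon, Tue — 1 of them qualifies.
Total: 33 + 1 = 34.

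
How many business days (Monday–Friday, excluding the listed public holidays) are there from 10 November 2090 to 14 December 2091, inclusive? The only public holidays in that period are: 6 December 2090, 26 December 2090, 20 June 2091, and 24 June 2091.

10 November 2090 is a Friday.
From 10 November 2090 to 14 December 2091 is 400 days inclusive.
400 = 7 × 57 + 1, so there are 57 full weeks plus 1 extra day.
Each full week contributes 5 weekdays (Mon–Fri): 57 × 5 = 285.
The 1 extra day is Fri — 1 of them qualifies.
Total: 285 + 1 = 286.
Holidays: 6 December 2090 (Wed); 26 December 2090 (Tue); 20 June 2091 (Wed); 24 June 2091 (Sun).
3 of the 4 holidays fall on weekdays; the rest are weekends and were already excluded.
Business days: 286 − 3 = 283.

283 business days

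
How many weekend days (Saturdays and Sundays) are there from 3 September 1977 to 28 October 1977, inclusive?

3 September 1977 is a Saturday.
That's 56 days from start to end, counting both.
56 = 7 × 8, so the span is exactly 8 full weeks.
Each full week contributes 2 weekend days (Sat, Sun): 8 × 2 = 16.
Total: 16.

16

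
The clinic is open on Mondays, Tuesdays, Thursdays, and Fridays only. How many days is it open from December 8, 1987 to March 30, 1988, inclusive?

December 8, 1987 is a Tuesday.
That's 114 days from start to end, counting both.
114 = 7 × 16 + 2, so there are 16 full weeks plus 2 extra days.
Each full week contributes 4 days from the set (Mon, Tue, Thu, Fri): 16 × 4 = 64.
The 2 extra days are Tue, Wed — 1 of them qualifies.
Total: 64 + 1 = 65.

65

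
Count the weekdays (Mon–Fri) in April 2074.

21 weekdays

2074-04-01 is a Sunday.
From 2074-04-01 to 2074-04-30 is 30 days inclusive.
30 = 7 × 4 + 2, so there are 4 full weeks plus 2 extra days.
Each full week contributes 5 weekdays (Mon–Fri): 4 × 5 = 20.
The 2 extra days are Sunday, Monday — 1 of them qualifies.
Total: 20 + 1 = 21.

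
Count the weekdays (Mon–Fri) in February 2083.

20

February 1, 2083 is a Monday.
From February 1, 2083 to February 28, 2083 is 28 days inclusive.
28 = 7 × 4, so the span is exactly 4 full weeks.
Each full week contributes 5 weekdays (Mon–Fri): 4 × 5 = 20.
Total: 20.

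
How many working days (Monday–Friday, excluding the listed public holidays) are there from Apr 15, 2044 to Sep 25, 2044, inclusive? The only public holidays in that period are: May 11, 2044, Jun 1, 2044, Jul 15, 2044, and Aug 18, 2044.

112 working days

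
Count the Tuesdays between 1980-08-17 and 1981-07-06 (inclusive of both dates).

1980-08-17 is a Sunday.
That's 324 days from start to end, counting both.
324 = 7 × 46 + 2, so there are 46 full weeks plus 2 extra days.
Each full week contributes one Tuesday: 46 so far.
The 2 extra days are Sunday, Monday — none qualify.
Total: 46 + 0 = 46.

46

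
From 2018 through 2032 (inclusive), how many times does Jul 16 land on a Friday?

Day of week of July 16 in each year:
2018: Mon, 2019: Tue, 2020: Thu, 2021: Fri ✓, 2022: Sat, 2023: Sun, 2024: Tue, 2025: Wed, 2026: Thu, 2027: Fri ✓, 2028: Sun, 2029: Mon, 2030: Tue, 2031: Wed, 2032: Fri ✓
Fridays: 2021, 2027, 2032.

3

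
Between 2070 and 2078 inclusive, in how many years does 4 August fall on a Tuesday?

2

Day of week of August 4 in each year:
2070: Mon, 2071: Tue ✓, 2072: Thu, 2073: Fri, 2074: Sat, 2075: Sun, 2076: Tue ✓, 2077: Wed, 2078: Thu
Tuesdays: 2071, 2076.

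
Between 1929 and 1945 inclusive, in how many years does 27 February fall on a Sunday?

Day of week of February 27 in each year:
1929: Wed, 1930: Thu, 1931: Fri, 1932: Sat, 1933: Mon, 1934: Tue, 1935: Wed, 1936: Thu, 1937: Sat, 1938: Sun ✓, 1939: Mon, 1940: Tue, 1941: Thu, 1942: Fri, 1943: Sat, 1944: Sun ✓, 1945: Tue
Sundays: 1938, 1944.

2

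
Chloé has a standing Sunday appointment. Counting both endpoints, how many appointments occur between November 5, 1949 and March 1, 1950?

17

November 5, 1949 is a Saturday.
The range spans 117 days (inclusive of both endpoints).
117 = 7 × 16 + 5, so there are 16 full weeks plus 5 extra days.
Each full week contributes one Sunday: 16 so far.
The 5 extra days are Sat, Sun, Mon, Tue, Wed — 1 of them qualifies.
Total: 16 + 1 = 17.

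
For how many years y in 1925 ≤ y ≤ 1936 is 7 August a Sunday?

Day of week of August 7 in each year:
1925: Fri, 1926: Sat, 1927: Sun ✓, 1928: Tue, 1929: Wed, 1930: Thu, 1931: Fri, 1932: Sun ✓, 1933: Mon, 1934: Tue, 1935: Wed, 1936: Fri
Sundays: 1927, 1932.

2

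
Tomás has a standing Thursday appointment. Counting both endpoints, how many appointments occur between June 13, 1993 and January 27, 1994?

33 Thursdays

June 13, 1993 is a Sunday.
The range spans 229 days (inclusive of both endpoints).
229 = 7 × 32 + 5, so there are 32 full weeks plus 5 extra days.
Each full week contributes one Thursday: 32 so far.
The 5 extra days are Sunday, Monday, Tuesday, Wednesday, Thursday — 1 of them qualifies.
Total: 32 + 1 = 33.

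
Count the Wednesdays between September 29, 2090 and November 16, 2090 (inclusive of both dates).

7

September 29, 2090 is a Friday.
That's 49 days from start to end, counting both.
49 = 7 × 7, so the span is exactly 7 full weeks.
Each full week contributes one Wednesday: 7 so far.
Total: 7.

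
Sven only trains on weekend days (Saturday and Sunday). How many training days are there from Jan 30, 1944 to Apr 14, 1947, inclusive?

Jan 30, 1944 is a Sunday.
That's 1171 days from start to end, counting both.
1171 = 7 × 167 + 2, so there are 167 full weeks plus 2 extra days.
Each full week contributes 2 weekend days (Sat, Sun): 167 × 2 = 334.
The 2 extra days are Sun, Mon — 1 of them qualifies.
Total: 334 + 1 = 335.

335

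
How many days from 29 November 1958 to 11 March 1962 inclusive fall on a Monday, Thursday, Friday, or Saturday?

29 November 1958 is a Saturday.
The range spans 1199 days (inclusive of both endpoints).
1199 = 7 × 171 + 2, so there are 171 full weeks plus 2 extra days.
Each full week contributes 4 days from the set (Mon, Thu, Fri, Sat): 171 × 4 = 684.
The 2 extra days are Saturday, Sunday — 1 of them qualifies.
Total: 684 + 1 = 685.

685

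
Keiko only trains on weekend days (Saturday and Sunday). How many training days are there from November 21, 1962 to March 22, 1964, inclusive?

140

November 21, 1962 is a Wednesday.
From November 21, 1962 to March 22, 1964 is 488 days inclusive.
488 = 7 × 69 + 5, so there are 69 full weeks plus 5 extra days.
Each full week contributes 2 weekend days (Sat, Sun): 69 × 2 = 138.
The 5 extra days are Wed, Thu, Fri, Sat, Sun — 2 of them qualify.
Total: 138 + 2 = 140.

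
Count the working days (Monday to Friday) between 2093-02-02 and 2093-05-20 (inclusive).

2093-02-02 is a Monday.
From 2093-02-02 to 2093-05-20 is 108 days inclusive.
108 = 7 × 15 + 3, so there are 15 full weeks plus 3 extra days.
Each full week contributes 5 weekdays (Mon–Fri): 15 × 5 = 75.
The 3 extra days are Mon, Tue, Wed — 3 of them qualify.
Total: 75 + 3 = 78.

78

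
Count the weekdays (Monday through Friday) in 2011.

260 weekdays

Jan 1, 2011 is a Saturday.
The range spans 365 days (inclusive of both endpoints).
365 = 7 × 52 + 1, so there are 52 full weeks plus 1 extra day.
Each full week contributes 5 weekdays (Mon–Fri): 52 × 5 = 260.
The 1 extra day is Sat — none qualify.
Total: 260 + 0 = 260.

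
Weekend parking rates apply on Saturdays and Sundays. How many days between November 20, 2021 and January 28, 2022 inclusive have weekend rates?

November 20, 2021 is a Saturday.
The range spans 70 days (inclusive of both endpoints).
70 = 7 × 10, so the span is exactly 10 full weeks.
Each full week contributes 2 weekend days (Sat, Sun): 10 × 2 = 20.

20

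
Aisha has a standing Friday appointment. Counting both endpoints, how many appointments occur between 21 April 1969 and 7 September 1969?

20 Fridays

21 April 1969 is a Monday.
That's 140 days from start to end, counting both.
140 = 7 × 20, so the span is exactly 20 full weeks.
Each full week contributes one Friday: 20 so far.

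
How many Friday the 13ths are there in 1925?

3

The 13th falls on a Friday when the month's 13th has weekday Fri.
Jan 13 is Tue; Feb 13 is Fri ✓; Mar 13 is Fri ✓; Apr 13 is Mon; May 13 is Wed; Jun 13 is Sat; Jul 13 is Mon; Aug 13 is Thu; Sep 13 is Sun; Oct 13 is Tue; Nov 13 is Fri ✓; Dec 13 is Sun.
Friday the 13ths: Feb, Mar, Nov.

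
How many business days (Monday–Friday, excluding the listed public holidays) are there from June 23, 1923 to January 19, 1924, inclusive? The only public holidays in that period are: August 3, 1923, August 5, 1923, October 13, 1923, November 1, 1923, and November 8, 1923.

147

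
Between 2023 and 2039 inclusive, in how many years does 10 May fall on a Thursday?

Day of week of May 10 in each year:
2023: Wed, 2024: Fri, 2025: Sat, 2026: Sun, 2027: Mon, 2028: Wed, 2029: Thu ✓, 2030: Fri, 2031: Sat, 2032: Mon, 2033: Tue, 2034: Wed, 2035: Thu ✓, 2036: Sat, 2037: Sun, 2038: Mon, 2039: Tue
Thursdays: 2029, 2035.

2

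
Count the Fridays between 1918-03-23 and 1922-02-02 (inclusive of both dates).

201

1918-03-23 is a Saturday.
The range spans 1413 days (inclusive of both endpoints).
1413 = 7 × 201 + 6, so there are 201 full weeks plus 6 extra days.
Each full week contributes one Friday: 201 so far.
The 6 extra days are Sat, Sun, Mon, Tue, Wed, Thu — none qualify.
Total: 201 + 0 = 201.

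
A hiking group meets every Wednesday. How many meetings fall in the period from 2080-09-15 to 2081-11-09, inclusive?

60

2080-09-15 is a Sunday.
That's 421 days from start to end, counting both.
421 = 7 × 60 + 1, so there are 60 full weeks plus 1 extra day.
Each full week contributes one Wednesday: 60 so far.
The 1 extra day is Sun — none qualify.
Total: 60 + 0 = 60.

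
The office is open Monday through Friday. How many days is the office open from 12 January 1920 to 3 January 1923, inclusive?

778 weekdays

12 January 1920 is a Monday.
That's 1088 days from start to end, counting both.
1088 = 7 × 155 + 3, so there are 155 full weeks plus 3 extra days.
Each full week contributes 5 weekdays (Mon–Fri): 155 × 5 = 775.
The 3 extra days are Monday, Tuesday, Wednesday — 3 of them qualify.
Total: 775 + 3 = 778.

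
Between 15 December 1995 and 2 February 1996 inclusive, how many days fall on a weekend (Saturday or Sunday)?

15 December 1995 is a Friday.
That's 50 days from start to end, counting both.
50 = 7 × 7 + 1, so there are 7 full weeks plus 1 extra day.
Each full week contributes 2 weekend days (Sat, Sun): 7 × 2 = 14.
The 1 extra day is Friday — none qualify.
Total: 14 + 0 = 14.

14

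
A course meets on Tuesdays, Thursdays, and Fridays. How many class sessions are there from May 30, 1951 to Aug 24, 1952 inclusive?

194

May 30, 1951 is a Wednesday.
From May 30, 1951 to Aug 24, 1952 is 453 days inclusive.
453 = 7 × 64 + 5, so there are 64 full weeks plus 5 extra days.
Each full week contributes 3 days from the set (Tue, Thu, Fri): 64 × 3 = 192.
The 5 extra days are Wednesday, Thursday, Friday, Saturday, Sunday — 2 of them qualify.
Total: 192 + 2 = 194.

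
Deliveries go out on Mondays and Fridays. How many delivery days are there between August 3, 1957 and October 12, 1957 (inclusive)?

20

August 3, 1957 is a Saturday.
The range spans 71 days (inclusive of both endpoints).
71 = 7 × 10 + 1, so there are 10 full weeks plus 1 extra day.
Each full week contributes 2 days from the set (Mon, Fri): 10 × 2 = 20.
The 1 extra day is Sat — none qualify.
Total: 20 + 0 = 20.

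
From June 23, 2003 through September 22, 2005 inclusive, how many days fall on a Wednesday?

June 23, 2003 is a Monday.
That's 823 days from start to end, counting both.
823 = 7 × 117 + 4, so there are 117 full weeks plus 4 extra days.
Each full week contributes one Wednesday: 117 so far.
The 4 extra days are Monday, Tuesday, Wednesday, Thursday — 1 of them qualifies.
Total: 117 + 1 = 118.

118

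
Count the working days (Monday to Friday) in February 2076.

20 weekdays

2076-02-01 is a Saturday.
That's 29 days from start to end, counting both.
29 = 7 × 4 + 1, so there are 4 full weeks plus 1 extra day.
Each full week contributes 5 weekdays (Mon–Fri): 4 × 5 = 20.
The 1 extra day is Sat — none qualify.
Total: 20 + 0 = 20.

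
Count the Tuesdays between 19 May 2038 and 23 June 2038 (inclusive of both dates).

19 May 2038 is a Wednesday.
The range spans 36 days (inclusive of both endpoints).
36 = 7 × 5 + 1, so there are 5 full weeks plus 1 extra day.
Each full week contributes one Tuesday: 5 so far.
The 1 extra day is Wed — none qualify.
Total: 5 + 0 = 5.

5 Tuesdays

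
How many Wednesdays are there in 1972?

January 1, 1972 is a Saturday.
That's 366 days from start to end, counting both.
366 = 7 × 52 + 2, so there are 52 full weeks plus 2 extra days.
Each full week contributes one Wednesday: 52 so far.
The 2 extra days are Saturday, Sunday — none qualify.
Total: 52 + 0 = 52.

52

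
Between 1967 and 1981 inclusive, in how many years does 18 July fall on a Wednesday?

Day of week of July 18 in each year:
1967: Tue, 1968: Thu, 1969: Fri, 1970: Sat, 1971: Sun, 1972: Tue, 1973: Wed ✓, 1974: Thu, 1975: Fri, 1976: Sun, 1977: Mon, 1978: Tue, 1979: Wed ✓, 1980: Fri, 1981: Sat
Wednesdays: 1973, 1979.

2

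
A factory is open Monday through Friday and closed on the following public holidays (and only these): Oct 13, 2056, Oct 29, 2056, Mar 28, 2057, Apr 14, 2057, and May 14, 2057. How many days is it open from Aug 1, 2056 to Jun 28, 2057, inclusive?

Aug 1, 2056 is a Tuesday.
That's 332 days from start to end, counting both.
332 = 7 × 47 + 3, so there are 47 full weeks plus 3 extra days.
Each full week contributes 5 weekdays (Mon–Fri): 47 × 5 = 235.
The 3 extra days are Tue, Wed, Thu — 3 of them qualify.
Total: 235 + 3 = 238.
Holidays: Oct 13, 2056 (Fri); Oct 29, 2056 (Sun); Mar 28, 2057 (Wed); Apr 14, 2057 (Sat); May 14, 2057 (Mon).
3 of the 5 holidays fall on weekdays; the rest are weekends and were already excluded.
Business days: 238 − 3 = 235.

235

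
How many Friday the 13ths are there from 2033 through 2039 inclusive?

11

Friday-the-13ths by year:
2033: May
2034: Jan, Oct
2035: Apr, Jul
2036: Jun
2037: Feb, Mar, Nov
2038: Aug
2039: May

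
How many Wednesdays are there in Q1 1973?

13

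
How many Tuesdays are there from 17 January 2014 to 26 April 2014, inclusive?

17 January 2014 is a Friday.
That's 100 days from start to end, counting both.
100 = 7 × 14 + 2, so there are 14 full weeks plus 2 extra days.
Each full week contributes one Tuesday: 14 so far.
The 2 extra days are Friday, Saturday — none qualify.
Total: 14 + 0 = 14.

14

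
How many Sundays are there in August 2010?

1 August 2010 is a Sunday.
From 1 August 2010 to 31 August 2010 is 31 days inclusive.
31 = 7 × 4 + 3, so there are 4 full weeks plus 3 extra days.
Each full week contributes one Sunday: 4 so far.
The 3 extra days are Sun, Mon, Tue — 1 of them qualifies.
Total: 4 + 1 = 5.

5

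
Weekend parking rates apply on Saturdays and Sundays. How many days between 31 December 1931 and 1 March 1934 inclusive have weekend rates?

31 December 1931 is a Thursday.
From 31 December 1931 to 1 March 1934 is 792 days inclusive.
792 = 7 × 113 + 1, so there are 113 full weeks plus 1 extra day.
Each full week contributes 2 weekend days (Sat, Sun): 113 × 2 = 226.
The 1 extra day is Thursday — none qualify.
Total: 226 + 0 = 226.

226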